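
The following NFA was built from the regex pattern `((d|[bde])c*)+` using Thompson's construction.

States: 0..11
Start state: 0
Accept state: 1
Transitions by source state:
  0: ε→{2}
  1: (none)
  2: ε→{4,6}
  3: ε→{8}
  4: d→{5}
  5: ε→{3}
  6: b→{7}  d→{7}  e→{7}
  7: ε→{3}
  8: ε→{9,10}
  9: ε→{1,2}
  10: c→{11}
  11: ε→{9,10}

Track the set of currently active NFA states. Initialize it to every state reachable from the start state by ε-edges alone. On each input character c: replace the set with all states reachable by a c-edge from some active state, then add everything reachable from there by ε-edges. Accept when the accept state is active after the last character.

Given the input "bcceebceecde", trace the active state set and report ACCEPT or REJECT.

Answer: ACCEPT

Trace:
start: ε-closure({0}) = {0,2,4,6}
'b' @ 1: {1,2,3,4,6,7,8,9,10}  [accepting]
'c' @ 2: {1,2,4,6,9,10,11}  [accepting]
'c' @ 3: {1,2,4,6,9,10,11}  [accepting]
'e' @ 4: {1,2,3,4,6,7,8,9,10}  [accepting]
'e' @ 5: {1,2,3,4,6,7,8,9,10}  [accepting]
'b' @ 6: {1,2,3,4,6,7,8,9,10}  [accepting]
'c' @ 7: {1,2,4,6,9,10,11}  [accepting]
'e' @ 8: {1,2,3,4,6,7,8,9,10}  [accepting]
'e' @ 9: {1,2,3,4,6,7,8,9,10}  [accepting]
'c' @ 10: {1,2,4,6,9,10,11}  [accepting]
'd' @ 11: {1,2,3,4,5,6,7,8,9,10}  [accepting]
'e' @ 12: {1,2,3,4,6,7,8,9,10}  [accepting]
final: {1,2,3,4,6,7,8,9,10}; accept 1 in set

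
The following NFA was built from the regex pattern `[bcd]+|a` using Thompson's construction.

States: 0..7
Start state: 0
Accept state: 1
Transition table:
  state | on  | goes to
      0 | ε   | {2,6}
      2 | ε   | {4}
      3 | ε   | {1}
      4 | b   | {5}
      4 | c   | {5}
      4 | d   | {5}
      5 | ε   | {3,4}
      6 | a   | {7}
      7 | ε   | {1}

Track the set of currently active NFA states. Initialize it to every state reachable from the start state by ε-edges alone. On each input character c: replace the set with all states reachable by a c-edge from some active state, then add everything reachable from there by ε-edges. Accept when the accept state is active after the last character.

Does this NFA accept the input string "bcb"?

initial (ε-close {0}): {0,2,4,6}
'b' @ 1: {1,3,4,5}  [accepting]
'c' @ 2: {1,3,4,5}  [accepting]
'b' @ 3: {1,3,4,5}  [accepting]
end set {1,3,4,5} — state 1 in

Answer: ACCEPT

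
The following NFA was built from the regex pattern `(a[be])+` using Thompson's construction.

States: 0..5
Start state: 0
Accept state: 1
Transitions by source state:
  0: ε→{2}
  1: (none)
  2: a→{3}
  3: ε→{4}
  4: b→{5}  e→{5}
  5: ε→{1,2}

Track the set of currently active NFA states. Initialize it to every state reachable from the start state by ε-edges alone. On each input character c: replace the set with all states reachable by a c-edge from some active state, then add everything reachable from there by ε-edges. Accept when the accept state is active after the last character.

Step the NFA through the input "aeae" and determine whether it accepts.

S₀ = ε-closure({0}) = {0,2}
'a' @ 1: {3,4}
'e' @ 2: {1,2,5}  (accept∈set)
'a' @ 3: {3,4}
'e' @ 4: {1,2,5}  (accept∈set)
end set {1,2,5} — state 1 in

Answer: ACCEPT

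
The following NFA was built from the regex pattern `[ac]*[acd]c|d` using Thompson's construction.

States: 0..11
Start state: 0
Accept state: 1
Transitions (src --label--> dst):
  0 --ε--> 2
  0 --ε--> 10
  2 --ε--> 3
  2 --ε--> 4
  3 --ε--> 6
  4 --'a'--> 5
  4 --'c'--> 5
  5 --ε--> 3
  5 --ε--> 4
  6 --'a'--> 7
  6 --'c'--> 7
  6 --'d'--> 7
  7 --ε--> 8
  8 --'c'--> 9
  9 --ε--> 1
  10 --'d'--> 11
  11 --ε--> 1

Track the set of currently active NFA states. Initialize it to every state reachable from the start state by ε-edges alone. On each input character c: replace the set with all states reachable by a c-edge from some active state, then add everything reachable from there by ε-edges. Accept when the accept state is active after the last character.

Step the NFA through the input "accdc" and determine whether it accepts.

S₀ = ε-closure({0}) = {0,2,3,4,6,10}
'a' @ 1: {3,4,5,6,7,8}
'c' @ 2: {1,3,4,5,6,7,8,9}  ✓accept
'c' @ 3: {1,3,4,5,6,7,8,9}  ✓accept
'd' @ 4: {7,8}
'c' @ 5: {1,9}  ✓accept
after full input: {1,9}  (accept=1 in)

Answer: ACCEPT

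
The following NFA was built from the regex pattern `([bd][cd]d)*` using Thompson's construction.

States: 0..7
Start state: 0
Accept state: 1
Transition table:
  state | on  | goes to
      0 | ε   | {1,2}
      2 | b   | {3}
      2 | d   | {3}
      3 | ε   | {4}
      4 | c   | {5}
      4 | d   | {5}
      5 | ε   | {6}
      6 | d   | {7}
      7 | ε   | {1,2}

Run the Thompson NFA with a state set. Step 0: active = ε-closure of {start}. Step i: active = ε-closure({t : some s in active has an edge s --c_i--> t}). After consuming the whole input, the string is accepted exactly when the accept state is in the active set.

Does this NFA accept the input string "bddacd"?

Answer: REJECT

Steps:
start: ε-closure({0}) = {0,1,2}
'b' @ 1: {3,4}
'd' @ 2: {5,6}
'd' @ 3: {1,2,7}  (accept∈set)
'a' @ 4: {}  — state set empty
rest 'cd' ignored (set empty)
final: {}; accept 1 not in set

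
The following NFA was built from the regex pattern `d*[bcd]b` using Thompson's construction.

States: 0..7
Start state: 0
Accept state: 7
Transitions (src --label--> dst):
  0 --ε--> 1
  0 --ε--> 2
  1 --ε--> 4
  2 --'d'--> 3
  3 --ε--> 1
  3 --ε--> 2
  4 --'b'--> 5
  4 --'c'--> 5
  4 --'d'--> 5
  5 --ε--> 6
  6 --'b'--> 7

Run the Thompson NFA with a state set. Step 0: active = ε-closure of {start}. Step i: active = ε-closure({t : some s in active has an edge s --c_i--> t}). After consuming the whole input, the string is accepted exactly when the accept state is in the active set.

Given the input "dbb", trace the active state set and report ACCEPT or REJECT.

initial (ε-close {0}): {0,1,2,4}
'd' @ 1: {1,2,3,4,5,6}
'b' @ 2: {5,6,7}  (accept∈set)
'b' @ 3: {7}  (accept∈set)
final: {7}; accept 7 in set

Answer: ACCEPT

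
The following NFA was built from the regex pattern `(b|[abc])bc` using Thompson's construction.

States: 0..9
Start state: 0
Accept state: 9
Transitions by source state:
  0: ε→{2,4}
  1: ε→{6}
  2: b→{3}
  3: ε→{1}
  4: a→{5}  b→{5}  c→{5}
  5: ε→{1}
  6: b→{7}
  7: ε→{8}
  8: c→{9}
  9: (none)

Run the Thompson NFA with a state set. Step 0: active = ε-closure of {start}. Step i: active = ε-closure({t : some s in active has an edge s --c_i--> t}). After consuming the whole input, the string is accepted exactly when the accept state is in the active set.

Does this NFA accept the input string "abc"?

Answer: ACCEPT

Trace:
initial (ε-close {0}): {0,2,4}
'a' @ 1: {1,5,6}
'b' @ 2: {7,8}
'c' @ 3: {9}  (accept∈set)
end set {9} — state 9 in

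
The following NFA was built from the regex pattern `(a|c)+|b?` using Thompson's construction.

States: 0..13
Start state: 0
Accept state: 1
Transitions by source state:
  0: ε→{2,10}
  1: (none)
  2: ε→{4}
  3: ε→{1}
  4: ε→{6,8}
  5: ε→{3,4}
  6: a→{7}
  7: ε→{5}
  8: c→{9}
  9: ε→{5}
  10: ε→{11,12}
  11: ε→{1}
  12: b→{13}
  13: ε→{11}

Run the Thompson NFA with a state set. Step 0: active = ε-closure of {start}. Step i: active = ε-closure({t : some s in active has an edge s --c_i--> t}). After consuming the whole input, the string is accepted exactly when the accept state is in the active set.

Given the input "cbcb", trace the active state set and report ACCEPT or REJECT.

initial (ε-close {0}): {0,1,2,4,6,8,10,11,12}
'c' @ 1: {1,3,4,5,6,8,9}  (accept∈set)
'b' @ 2: {}  — state set empty
rest 'cb' ignored (set empty)
after full input: {}  (accept=1 not in)

Answer: REJECT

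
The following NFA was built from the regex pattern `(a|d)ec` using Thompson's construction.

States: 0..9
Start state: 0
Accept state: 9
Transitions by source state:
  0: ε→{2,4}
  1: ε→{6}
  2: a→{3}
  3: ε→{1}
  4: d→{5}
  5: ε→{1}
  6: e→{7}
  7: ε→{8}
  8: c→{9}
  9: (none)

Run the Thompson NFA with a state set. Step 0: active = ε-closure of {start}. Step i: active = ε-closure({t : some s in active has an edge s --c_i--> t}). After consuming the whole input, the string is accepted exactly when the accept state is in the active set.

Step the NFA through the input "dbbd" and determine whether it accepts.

Answer: REJECT

Trace:
start: ε-closure({0}) = {0,2,4}
'd' @ 1: {1,5,6}
'b' @ 2: {}  — state set empty
rest 'bd' ignored (set empty)
end set {} — state 9 not in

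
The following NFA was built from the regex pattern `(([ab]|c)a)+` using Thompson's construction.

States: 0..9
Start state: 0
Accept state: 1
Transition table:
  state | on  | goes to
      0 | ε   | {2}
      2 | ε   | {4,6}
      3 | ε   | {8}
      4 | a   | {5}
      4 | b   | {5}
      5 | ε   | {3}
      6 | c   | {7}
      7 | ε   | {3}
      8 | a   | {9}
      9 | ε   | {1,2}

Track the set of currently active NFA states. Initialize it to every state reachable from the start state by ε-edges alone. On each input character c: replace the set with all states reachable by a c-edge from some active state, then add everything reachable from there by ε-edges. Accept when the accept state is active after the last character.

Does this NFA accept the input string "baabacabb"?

S₀ = ε-closure({0}) = {0,2,4,6}
'b' @ 1: {3,5,8}
'a' @ 2: {1,2,4,6,9}  ✓accept
'a' @ 3: {3,5,8}
'b' @ 4: {}  — dead — no transitions
rest 'acabb' ignored (set empty)
final: {}; accept 1 not in set

Answer: REJECT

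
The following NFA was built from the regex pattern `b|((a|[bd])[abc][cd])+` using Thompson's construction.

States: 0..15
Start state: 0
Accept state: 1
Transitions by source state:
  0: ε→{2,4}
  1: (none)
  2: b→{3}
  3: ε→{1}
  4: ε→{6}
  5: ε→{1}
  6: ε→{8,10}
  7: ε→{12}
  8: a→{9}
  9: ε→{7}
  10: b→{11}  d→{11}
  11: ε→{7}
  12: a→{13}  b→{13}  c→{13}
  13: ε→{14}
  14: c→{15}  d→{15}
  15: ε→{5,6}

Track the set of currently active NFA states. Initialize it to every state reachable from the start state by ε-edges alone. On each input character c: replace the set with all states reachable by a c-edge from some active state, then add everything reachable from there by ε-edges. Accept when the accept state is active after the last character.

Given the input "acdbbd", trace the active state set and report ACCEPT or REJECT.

S₀ = ε-closure({0}) = {0,2,4,6,8,10}
'a' @ 1: {7,9,12}
'c' @ 2: {13,14}
'd' @ 3: {1,5,6,8,10,15}  ✓accept
'b' @ 4: {7,11,12}
'b' @ 5: {13,14}
'd' @ 6: {1,5,6,8,10,15}  ✓accept
end set {1,5,6,8,10,15} — state 1 in

Answer: ACCEPT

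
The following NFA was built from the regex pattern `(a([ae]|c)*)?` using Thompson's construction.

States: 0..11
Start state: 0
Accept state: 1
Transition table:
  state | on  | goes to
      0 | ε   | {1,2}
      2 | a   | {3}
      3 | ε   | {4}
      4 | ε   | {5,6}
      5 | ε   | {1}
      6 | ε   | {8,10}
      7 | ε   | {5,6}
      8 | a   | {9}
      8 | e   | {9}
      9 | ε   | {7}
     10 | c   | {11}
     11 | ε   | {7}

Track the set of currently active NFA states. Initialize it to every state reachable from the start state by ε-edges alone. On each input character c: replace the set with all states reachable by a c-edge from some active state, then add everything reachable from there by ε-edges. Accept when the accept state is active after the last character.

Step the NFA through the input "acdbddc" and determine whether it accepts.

start: ε-closure({0}) = {0,1,2}
'a' @ 1: {1,3,4,5,6,8,10}  [accepting]
'c' @ 2: {1,5,6,7,8,10,11}  [accepting]
'd' @ 3: {}  — state set empty
rest 'bddc' ignored (set empty)
after full input: {}  (accept=1 not in)

Answer: REJECT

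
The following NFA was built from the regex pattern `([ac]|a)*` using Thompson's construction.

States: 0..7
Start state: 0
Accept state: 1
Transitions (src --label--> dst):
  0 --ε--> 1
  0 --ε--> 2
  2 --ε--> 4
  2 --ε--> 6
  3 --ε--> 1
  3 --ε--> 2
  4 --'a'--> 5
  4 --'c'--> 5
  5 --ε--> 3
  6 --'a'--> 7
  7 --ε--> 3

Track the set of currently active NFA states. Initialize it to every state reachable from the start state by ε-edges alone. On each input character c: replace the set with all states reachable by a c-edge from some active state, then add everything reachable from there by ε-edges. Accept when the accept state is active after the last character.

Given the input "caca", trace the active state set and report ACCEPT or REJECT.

Answer: ACCEPT

Steps:
S₀ = ε-closure({0}) = {0,1,2,4,6}
'c' @ 1: {1,2,3,4,5,6}  [accepting]
'a' @ 2: {1,2,3,4,5,6,7}  [accepting]
'c' @ 3: {1,2,3,4,5,6}  [accepting]
'a' @ 4: {1,2,3,4,5,6,7}  [accepting]
final: {1,2,3,4,5,6,7}; accept 1 in set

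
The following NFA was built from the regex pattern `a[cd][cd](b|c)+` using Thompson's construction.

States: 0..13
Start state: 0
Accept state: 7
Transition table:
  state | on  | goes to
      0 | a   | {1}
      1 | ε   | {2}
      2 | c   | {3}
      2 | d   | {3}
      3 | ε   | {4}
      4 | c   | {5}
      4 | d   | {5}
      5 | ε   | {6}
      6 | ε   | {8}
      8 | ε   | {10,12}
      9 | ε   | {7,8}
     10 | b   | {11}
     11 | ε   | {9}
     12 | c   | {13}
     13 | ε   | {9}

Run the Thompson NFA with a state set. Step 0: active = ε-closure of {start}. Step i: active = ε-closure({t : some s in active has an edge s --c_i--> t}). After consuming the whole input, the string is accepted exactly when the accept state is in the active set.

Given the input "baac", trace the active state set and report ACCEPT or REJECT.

start: ε-closure({0}) = {0}
'b' @ 1: {}  — no active states
rest 'aac' ignored (set empty)
end set {} — state 7 not in

Answer: REJECT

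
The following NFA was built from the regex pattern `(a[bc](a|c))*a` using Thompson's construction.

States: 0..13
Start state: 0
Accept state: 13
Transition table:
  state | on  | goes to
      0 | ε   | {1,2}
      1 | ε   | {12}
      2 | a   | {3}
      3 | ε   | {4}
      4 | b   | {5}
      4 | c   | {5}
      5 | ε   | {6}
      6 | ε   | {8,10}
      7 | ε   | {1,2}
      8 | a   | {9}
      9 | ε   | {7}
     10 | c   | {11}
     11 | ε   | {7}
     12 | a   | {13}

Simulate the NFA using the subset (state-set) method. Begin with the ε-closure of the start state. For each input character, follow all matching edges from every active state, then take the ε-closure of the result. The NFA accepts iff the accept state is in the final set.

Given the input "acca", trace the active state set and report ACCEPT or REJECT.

start: ε-closure({0}) = {0,1,2,12}
'a' @ 1: {3,4,13}  [accepting]
'c' @ 2: {5,6,8,10}
'c' @ 3: {1,2,7,11,12}
'a' @ 4: {3,4,13}  [accepting]
end set {3,4,13} — state 13 in

Answer: ACCEPT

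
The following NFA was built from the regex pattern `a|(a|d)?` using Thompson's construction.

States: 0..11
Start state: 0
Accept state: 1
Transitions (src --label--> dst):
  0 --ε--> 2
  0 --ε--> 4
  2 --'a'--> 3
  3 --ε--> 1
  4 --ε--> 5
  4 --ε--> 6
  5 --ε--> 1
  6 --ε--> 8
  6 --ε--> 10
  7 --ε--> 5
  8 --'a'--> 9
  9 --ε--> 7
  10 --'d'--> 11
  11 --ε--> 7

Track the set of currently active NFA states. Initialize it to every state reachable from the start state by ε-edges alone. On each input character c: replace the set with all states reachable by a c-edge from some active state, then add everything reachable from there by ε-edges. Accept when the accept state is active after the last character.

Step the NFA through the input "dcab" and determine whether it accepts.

Answer: REJECT

Trace:
S₀ = ε-closure({0}) = {0,1,2,4,5,6,8,10}
'd' @ 1: {1,5,7,11}  (accept∈set)
'c' @ 2: {}  — no active states
rest 'ab' ignored (set empty)
final: {}; accept 1 not in set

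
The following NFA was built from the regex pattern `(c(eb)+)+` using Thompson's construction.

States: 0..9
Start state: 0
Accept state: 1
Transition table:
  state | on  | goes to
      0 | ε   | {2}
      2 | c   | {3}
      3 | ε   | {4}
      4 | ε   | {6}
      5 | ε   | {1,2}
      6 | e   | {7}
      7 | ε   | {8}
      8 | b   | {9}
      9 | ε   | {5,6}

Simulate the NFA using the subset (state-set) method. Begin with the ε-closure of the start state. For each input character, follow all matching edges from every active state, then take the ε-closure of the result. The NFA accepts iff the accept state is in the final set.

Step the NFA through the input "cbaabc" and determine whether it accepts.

Answer: REJECT

Steps:
start: ε-closure({0}) = {0,2}
'c' @ 1: {3,4,6}
'b' @ 2: {}  — state set empty
rest 'aabc' ignored (set empty)
final: {}; accept 1 not in set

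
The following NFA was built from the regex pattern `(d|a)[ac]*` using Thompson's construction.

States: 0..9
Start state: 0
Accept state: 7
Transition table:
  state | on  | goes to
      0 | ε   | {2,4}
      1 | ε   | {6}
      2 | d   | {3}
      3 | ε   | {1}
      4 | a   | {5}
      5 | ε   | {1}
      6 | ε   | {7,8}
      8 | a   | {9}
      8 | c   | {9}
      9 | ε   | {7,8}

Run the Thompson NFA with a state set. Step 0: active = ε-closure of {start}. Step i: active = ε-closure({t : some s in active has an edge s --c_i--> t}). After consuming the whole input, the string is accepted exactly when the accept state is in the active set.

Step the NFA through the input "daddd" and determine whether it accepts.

Answer: REJECT

Derivation:
S₀ = ε-closure({0}) = {0,2,4}
'd' @ 1: {1,3,6,7,8}  ✓accept
'a' @ 2: {7,8,9}  ✓accept
'd' @ 3: {}  — state set empty
rest 'dd' ignored (set empty)
final: {}; accept 7 not in set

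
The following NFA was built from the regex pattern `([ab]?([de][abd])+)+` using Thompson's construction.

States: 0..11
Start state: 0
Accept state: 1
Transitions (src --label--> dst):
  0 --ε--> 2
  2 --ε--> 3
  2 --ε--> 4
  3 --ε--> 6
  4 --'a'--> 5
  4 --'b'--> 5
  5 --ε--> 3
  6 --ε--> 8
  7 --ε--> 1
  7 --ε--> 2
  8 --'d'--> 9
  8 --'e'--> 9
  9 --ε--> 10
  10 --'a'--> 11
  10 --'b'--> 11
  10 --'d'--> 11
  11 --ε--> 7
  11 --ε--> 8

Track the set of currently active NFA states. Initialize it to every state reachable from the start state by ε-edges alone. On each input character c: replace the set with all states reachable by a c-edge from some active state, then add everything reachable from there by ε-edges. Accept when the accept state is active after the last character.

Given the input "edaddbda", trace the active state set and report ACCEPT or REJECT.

start: ε-closure({0}) = {0,2,3,4,6,8}
'e' @ 1: {9,10}
'd' @ 2: {1,2,3,4,6,7,8,11}  [accepting]
'a' @ 3: {3,5,6,8}
'd' @ 4: {9,10}
'd' @ 5: {1,2,3,4,6,7,8,11}  [accepting]
'b' @ 6: {3,5,6,8}
'd' @ 7: {9,10}
'a' @ 8: {1,2,3,4,6,7,8,11}  [accepting]
end set {1,2,3,4,6,7,8,11} — state 1 in

Answer: ACCEPT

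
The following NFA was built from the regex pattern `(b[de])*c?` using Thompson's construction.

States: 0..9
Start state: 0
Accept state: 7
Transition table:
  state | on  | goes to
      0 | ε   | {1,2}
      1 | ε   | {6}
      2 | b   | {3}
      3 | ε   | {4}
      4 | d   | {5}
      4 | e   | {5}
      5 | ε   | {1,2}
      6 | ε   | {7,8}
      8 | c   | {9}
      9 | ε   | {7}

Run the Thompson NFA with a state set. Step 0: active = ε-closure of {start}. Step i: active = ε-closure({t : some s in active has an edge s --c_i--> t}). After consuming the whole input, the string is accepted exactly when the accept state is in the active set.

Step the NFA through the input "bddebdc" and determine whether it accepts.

Answer: REJECT

Trace:
start: ε-closure({0}) = {0,1,2,6,7,8}
'b' @ 1: {3,4}
'd' @ 2: {1,2,5,6,7,8}  [accepting]
'd' @ 3: {}  — state set empty
rest 'ebdc' ignored (set empty)
end set {} — state 7 not in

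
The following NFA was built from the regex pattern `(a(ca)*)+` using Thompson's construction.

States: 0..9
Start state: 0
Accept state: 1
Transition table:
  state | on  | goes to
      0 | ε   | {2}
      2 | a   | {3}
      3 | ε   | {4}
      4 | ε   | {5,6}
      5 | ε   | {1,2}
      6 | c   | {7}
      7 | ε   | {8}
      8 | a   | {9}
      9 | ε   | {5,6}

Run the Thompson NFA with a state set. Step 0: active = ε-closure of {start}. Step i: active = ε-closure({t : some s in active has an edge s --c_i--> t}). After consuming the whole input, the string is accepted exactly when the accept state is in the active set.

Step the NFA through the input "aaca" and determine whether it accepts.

start: ε-closure({0}) = {0,2}
'a' @ 1: {1,2,3,4,5,6}  (accept∈set)
'a' @ 2: {1,2,3,4,5,6}  (accept∈set)
'c' @ 3: {7,8}
'a' @ 4: {1,2,5,6,9}  (accept∈set)
final: {1,2,5,6,9}; accept 1 in set

Answer: ACCEPT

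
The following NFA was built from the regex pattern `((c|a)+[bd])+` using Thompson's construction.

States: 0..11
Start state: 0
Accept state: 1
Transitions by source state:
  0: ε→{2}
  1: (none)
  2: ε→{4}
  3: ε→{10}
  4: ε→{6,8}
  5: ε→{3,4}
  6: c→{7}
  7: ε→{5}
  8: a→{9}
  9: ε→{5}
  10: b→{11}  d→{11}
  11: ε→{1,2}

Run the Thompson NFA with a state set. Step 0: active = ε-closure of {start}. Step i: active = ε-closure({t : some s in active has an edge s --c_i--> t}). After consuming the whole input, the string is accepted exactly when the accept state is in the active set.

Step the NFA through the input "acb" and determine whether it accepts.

S₀ = ε-closure({0}) = {0,2,4,6,8}
'a' @ 1: {3,4,5,6,8,9,10}
'c' @ 2: {3,4,5,6,7,8,10}
'b' @ 3: {1,2,4,6,8,11}  ✓accept
after full input: {1,2,4,6,8,11}  (accept=1 in)

Answer: ACCEPT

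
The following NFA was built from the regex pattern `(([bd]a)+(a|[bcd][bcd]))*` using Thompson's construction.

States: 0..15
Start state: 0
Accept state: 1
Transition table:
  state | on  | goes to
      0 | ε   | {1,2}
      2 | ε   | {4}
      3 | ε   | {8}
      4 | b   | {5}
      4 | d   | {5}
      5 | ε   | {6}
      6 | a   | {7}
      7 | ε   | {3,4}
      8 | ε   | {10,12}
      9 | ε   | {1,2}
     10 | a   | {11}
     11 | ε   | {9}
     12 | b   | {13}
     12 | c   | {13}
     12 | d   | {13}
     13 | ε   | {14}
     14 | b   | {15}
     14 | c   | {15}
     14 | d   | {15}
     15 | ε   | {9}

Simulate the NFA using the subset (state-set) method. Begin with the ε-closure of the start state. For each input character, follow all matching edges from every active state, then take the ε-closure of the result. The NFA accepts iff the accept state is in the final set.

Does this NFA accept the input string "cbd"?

start: ε-closure({0}) = {0,1,2,4}
'c' @ 1: {}  — no active states
rest 'bd' ignored (set empty)
final: {}; accept 1 not in set

Answer: REJECT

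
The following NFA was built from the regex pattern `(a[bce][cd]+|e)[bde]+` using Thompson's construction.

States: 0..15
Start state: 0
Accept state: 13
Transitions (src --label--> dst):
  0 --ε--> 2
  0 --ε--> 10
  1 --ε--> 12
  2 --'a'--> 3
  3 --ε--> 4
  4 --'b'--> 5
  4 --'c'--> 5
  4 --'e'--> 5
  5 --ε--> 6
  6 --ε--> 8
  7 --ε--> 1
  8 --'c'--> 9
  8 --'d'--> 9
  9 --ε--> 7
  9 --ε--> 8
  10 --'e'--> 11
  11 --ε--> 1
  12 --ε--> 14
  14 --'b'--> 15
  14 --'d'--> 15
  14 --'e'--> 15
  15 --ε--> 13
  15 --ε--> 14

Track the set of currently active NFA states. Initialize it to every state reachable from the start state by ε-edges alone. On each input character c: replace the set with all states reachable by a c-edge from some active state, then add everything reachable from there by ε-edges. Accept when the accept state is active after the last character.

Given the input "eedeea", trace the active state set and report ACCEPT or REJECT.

initial (ε-close {0}): {0,2,10}
'e' @ 1: {1,11,12,14}
'e' @ 2: {13,14,15}  (accept∈set)
'd' @ 3: {13,14,15}  (accept∈set)
'e' @ 4: {13,14,15}  (accept∈set)
'e' @ 5: {13,14,15}  (accept∈set)
'a' @ 6: {}  — no active states
end set {} — state 13 not in

Answer: REJECT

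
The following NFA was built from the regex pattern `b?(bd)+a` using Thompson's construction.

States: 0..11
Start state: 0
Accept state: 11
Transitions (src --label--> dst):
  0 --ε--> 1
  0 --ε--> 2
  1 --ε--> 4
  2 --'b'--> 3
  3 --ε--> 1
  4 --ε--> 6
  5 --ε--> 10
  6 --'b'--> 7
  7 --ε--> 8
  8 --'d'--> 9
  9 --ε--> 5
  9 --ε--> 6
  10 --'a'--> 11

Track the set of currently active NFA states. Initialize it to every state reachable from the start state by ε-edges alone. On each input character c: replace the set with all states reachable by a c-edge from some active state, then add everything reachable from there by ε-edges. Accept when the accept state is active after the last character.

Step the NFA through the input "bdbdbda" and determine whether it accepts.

Answer: ACCEPT

Derivation:
S₀ = ε-closure({0}) = {0,1,2,4,6}
'b' @ 1: {1,3,4,6,7,8}
'd' @ 2: {5,6,9,10}
'b' @ 3: {7,8}
'd' @ 4: {5,6,9,10}
'b' @ 5: {7,8}
'd' @ 6: {5,6,9,10}
'a' @ 7: {11}  [accepting]
after full input: {11}  (accept=11 in)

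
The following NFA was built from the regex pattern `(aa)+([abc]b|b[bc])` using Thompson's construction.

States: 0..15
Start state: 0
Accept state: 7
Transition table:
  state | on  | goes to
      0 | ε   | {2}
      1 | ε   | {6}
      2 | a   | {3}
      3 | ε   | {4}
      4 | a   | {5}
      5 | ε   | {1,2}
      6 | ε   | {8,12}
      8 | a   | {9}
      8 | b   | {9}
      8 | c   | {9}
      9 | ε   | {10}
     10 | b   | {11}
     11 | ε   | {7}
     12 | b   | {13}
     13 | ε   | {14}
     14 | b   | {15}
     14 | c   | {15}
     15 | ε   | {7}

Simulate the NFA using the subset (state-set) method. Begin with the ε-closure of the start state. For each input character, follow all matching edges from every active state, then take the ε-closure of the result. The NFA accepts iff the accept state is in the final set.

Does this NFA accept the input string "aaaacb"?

start: ε-closure({0}) = {0,2}
'a' @ 1: {3,4}
'a' @ 2: {1,2,5,6,8,12}
'a' @ 3: {3,4,9,10}
'a' @ 4: {1,2,5,6,8,12}
'c' @ 5: {9,10}
'b' @ 6: {7,11}  ✓accept
end set {7,11} — state 7 in

Answer: ACCEPT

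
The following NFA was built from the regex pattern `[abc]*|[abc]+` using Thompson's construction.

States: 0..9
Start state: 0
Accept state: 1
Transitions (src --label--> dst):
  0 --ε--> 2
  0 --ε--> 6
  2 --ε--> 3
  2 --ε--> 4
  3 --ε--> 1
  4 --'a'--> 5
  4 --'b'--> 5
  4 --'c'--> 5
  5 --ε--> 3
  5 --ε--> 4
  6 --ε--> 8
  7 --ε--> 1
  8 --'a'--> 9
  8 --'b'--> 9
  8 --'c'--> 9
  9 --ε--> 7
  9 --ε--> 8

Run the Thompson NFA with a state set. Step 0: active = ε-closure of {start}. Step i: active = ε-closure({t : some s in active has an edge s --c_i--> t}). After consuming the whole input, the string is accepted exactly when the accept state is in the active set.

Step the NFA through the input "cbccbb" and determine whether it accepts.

start: ε-closure({0}) = {0,1,2,3,4,6,8}
'c' @ 1: {1,3,4,5,7,8,9}  (accept∈set)
'b' @ 2: {1,3,4,5,7,8,9}  (accept∈set)
'c' @ 3: {1,3,4,5,7,8,9}  (accept∈set)
'c' @ 4: {1,3,4,5,7,8,9}  (accept∈set)
'b' @ 5: {1,3,4,5,7,8,9}  (accept∈set)
'b' @ 6: {1,3,4,5,7,8,9}  (accept∈set)
end set {1,3,4,5,7,8,9} — state 1 in

Answer: ACCEPT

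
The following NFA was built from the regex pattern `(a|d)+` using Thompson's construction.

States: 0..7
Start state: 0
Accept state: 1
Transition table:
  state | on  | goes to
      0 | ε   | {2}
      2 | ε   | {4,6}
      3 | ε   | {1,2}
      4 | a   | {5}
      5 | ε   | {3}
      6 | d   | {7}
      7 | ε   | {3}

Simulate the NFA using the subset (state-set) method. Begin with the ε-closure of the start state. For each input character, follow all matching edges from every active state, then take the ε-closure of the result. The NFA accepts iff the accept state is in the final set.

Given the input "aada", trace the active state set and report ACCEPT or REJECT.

start: ε-closure({0}) = {0,2,4,6}
'a' @ 1: {1,2,3,4,5,6}  ✓accept
'a' @ 2: {1,2,3,4,5,6}  ✓accept
'd' @ 3: {1,2,3,4,6,7}  ✓accept
'a' @ 4: {1,2,3,4,5,6}  ✓accept
final: {1,2,3,4,5,6}; accept 1 in set

Answer: ACCEPT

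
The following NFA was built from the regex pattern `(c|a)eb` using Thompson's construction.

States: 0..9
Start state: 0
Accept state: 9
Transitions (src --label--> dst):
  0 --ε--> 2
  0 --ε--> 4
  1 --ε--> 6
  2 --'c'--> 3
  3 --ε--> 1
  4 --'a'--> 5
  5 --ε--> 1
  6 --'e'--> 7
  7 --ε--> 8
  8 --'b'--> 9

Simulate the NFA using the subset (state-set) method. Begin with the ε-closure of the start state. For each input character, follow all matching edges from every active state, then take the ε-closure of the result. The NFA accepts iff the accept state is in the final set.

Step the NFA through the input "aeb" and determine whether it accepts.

Answer: ACCEPT

Steps:
S₀ = ε-closure({0}) = {0,2,4}
'a' @ 1: {1,5,6}
'e' @ 2: {7,8}
'b' @ 3: {9}  ✓accept
final: {9}; accept 9 in set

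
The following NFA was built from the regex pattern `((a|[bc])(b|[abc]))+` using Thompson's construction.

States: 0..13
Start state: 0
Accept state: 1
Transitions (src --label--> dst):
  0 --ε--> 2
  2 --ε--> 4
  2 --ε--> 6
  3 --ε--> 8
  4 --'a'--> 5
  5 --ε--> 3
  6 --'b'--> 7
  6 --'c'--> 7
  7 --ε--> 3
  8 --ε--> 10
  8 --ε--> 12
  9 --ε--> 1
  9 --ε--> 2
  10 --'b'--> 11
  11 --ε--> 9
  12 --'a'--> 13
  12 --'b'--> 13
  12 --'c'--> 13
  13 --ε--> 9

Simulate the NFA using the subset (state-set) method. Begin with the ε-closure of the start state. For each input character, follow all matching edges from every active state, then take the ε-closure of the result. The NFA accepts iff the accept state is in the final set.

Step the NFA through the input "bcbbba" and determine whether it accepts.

Answer: ACCEPT

Trace:
initial (ε-close {0}): {0,2,4,6}
'b' @ 1: {3,7,8,10,12}
'c' @ 2: {1,2,4,6,9,13}  ✓accept
'b' @ 3: {3,7,8,10,12}
'b' @ 4: {1,2,4,6,9,11,13}  ✓accept
'b' @ 5: {3,7,8,10,12}
'a' @ 6: {1,2,4,6,9,13}  ✓accept
after full input: {1,2,4,6,9,13}  (accept=1 in)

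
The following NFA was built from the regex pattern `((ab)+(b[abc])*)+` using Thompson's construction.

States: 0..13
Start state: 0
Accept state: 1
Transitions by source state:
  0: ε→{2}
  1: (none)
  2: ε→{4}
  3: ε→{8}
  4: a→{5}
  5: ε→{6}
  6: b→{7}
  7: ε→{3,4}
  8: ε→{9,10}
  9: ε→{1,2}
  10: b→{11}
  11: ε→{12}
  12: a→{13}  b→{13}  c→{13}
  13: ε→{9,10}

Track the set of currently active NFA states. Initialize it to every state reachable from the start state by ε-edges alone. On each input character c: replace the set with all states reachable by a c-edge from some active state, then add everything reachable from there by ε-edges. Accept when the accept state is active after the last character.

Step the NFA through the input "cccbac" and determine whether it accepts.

S₀ = ε-closure({0}) = {0,2,4}
'c' @ 1: {}  — dead — no transitions
rest 'ccbac' ignored (set empty)
final: {}; accept 1 not in set

Answer: REJECT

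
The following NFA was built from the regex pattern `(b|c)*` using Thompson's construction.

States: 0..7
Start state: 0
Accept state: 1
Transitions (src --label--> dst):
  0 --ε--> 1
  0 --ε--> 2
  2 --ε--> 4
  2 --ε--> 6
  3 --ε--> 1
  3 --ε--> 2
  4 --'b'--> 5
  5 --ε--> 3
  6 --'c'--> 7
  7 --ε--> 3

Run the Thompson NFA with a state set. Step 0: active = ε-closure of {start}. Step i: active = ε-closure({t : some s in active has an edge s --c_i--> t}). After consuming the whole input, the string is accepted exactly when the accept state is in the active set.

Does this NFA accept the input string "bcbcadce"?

S₀ = ε-closure({0}) = {0,1,2,4,6}
'b' @ 1: {1,2,3,4,5,6}  (accept∈set)
'c' @ 2: {1,2,3,4,6,7}  (accept∈set)
'b' @ 3: {1,2,3,4,5,6}  (accept∈set)
'c' @ 4: {1,2,3,4,6,7}  (accept∈set)
'a' @ 5: {}  — state set empty
rest 'dce' ignored (set empty)
end set {} — state 1 not in

Answer: REJECT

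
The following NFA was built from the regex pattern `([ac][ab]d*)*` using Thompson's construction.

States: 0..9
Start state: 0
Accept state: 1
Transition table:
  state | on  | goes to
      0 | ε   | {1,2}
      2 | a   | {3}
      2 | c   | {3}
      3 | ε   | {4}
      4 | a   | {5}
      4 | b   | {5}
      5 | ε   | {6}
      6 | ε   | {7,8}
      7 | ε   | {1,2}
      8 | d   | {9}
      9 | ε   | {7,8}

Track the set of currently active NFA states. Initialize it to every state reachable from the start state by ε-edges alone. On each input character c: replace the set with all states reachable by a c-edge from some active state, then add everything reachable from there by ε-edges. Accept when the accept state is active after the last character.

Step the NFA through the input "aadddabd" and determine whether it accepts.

S₀ = ε-closure({0}) = {0,1,2}
'a' @ 1: {3,4}
'a' @ 2: {1,2,5,6,7,8}  ✓accept
'd' @ 3: {1,2,7,8,9}  ✓accept
'd' @ 4: {1,2,7,8,9}  ✓accept
'd' @ 5: {1,2,7,8,9}  ✓accept
'a' @ 6: {3,4}
'b' @ 7: {1,2,5,6,7,8}  ✓accept
'd' @ 8: {1,2,7,8,9}  ✓accept
after full input: {1,2,7,8,9}  (accept=1 in)

Answer: ACCEPT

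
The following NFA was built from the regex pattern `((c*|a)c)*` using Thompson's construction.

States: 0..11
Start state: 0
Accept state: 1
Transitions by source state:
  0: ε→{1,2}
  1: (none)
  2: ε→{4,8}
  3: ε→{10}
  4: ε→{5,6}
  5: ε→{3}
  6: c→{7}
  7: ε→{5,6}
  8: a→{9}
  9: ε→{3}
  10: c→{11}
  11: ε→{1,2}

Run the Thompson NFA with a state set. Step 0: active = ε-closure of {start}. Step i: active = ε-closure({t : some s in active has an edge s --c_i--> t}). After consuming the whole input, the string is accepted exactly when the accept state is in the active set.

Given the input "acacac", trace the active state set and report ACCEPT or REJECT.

initial (ε-close {0}): {0,1,2,3,4,5,6,8,10}
'a' @ 1: {3,9,10}
'c' @ 2: {1,2,3,4,5,6,8,10,11}  (accept∈set)
'a' @ 3: {3,9,10}
'c' @ 4: {1,2,3,4,5,6,8,10,11}  (accept∈set)
'a' @ 5: {3,9,10}
'c' @ 6: {1,2,3,4,5,6,8,10,11}  (accept∈set)
final: {1,2,3,4,5,6,8,10,11}; accept 1 in set

Answer: ACCEPT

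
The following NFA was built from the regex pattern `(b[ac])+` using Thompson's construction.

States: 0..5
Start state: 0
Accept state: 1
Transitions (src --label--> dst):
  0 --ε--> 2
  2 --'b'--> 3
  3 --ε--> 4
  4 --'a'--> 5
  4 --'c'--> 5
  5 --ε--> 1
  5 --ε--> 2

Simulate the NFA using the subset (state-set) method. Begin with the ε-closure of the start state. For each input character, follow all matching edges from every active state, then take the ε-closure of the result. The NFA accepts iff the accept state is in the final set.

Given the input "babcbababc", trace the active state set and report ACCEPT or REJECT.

S₀ = ε-closure({0}) = {0,2}
'b' @ 1: {3,4}
'a' @ 2: {1,2,5}  (accept∈set)
'b' @ 3: {3,4}
'c' @ 4: {1,2,5}  (accept∈set)
'b' @ 5: {3,4}
'a' @ 6: {1,2,5}  (accept∈set)
'b' @ 7: {3,4}
'a' @ 8: {1,2,5}  (accept∈set)
'b' @ 9: {3,4}
'c' @ 10: {1,2,5}  (accept∈set)
end set {1,2,5} — state 1 in

Answer: ACCEPT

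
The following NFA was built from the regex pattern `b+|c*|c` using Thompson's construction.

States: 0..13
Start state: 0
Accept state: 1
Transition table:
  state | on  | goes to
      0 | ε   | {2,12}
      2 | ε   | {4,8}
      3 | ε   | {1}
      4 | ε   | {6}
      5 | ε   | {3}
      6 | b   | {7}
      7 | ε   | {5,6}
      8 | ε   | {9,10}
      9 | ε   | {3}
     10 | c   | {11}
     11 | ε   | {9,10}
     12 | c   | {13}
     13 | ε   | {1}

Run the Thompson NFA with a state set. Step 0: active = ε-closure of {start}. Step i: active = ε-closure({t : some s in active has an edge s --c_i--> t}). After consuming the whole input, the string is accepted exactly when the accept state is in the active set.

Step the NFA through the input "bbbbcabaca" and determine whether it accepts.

Answer: REJECT

Trace:
S₀ = ε-closure({0}) = {0,1,2,3,4,6,8,9,10,12}
'b' @ 1: {1,3,5,6,7}  [accepting]
'b' @ 2: {1,3,5,6,7}  [accepting]
'b' @ 3: {1,3,5,6,7}  [accepting]
'b' @ 4: {1,3,5,6,7}  [accepting]
'c' @ 5: {}  — state set empty
rest 'abaca' ignored (set empty)
after full input: {}  (accept=1 not in)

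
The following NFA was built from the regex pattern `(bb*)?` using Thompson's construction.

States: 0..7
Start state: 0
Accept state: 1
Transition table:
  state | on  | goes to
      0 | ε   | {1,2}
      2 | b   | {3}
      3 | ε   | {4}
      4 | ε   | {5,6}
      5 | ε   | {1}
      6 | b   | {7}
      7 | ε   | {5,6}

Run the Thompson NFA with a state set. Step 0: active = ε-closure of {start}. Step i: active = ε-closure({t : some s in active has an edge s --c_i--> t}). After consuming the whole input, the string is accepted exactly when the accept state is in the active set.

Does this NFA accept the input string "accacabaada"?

Answer: REJECT

Derivation:
initial (ε-close {0}): {0,1,2}
'a' @ 1: {}  — dead — no transitions
rest 'ccacabaada' ignored (set empty)
after full input: {}  (accept=1 not in)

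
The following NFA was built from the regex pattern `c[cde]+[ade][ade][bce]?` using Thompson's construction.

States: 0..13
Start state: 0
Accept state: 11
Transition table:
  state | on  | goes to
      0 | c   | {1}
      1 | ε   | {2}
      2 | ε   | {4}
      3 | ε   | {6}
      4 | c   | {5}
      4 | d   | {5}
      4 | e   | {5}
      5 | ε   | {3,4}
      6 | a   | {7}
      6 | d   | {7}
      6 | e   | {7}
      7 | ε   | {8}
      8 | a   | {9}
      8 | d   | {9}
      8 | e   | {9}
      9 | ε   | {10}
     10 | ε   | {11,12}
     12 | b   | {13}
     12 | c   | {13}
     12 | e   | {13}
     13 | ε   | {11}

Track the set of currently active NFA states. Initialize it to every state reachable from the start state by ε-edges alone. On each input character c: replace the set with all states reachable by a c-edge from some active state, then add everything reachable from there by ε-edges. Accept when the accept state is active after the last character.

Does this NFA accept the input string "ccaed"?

S₀ = ε-closure({0}) = {0}
'c' @ 1: {1,2,4}
'c' @ 2: {3,4,5,6}
'a' @ 3: {7,8}
'e' @ 4: {9,10,11,12}  [accepting]
'd' @ 5: {}  — dead — no transitions
end set {} — state 11 not in

Answer: REJECT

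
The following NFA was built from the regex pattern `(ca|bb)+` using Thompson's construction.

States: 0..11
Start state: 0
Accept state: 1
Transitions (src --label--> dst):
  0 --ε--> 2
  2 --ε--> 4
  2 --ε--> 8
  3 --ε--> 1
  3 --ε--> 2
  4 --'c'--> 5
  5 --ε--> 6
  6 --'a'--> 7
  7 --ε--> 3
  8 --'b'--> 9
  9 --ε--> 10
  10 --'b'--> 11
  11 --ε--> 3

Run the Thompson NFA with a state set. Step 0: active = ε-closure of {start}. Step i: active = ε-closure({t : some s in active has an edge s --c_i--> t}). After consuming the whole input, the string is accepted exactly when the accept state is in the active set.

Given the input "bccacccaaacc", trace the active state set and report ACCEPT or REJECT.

initial (ε-close {0}): {0,2,4,8}
'b' @ 1: {9,10}
'c' @ 2: {}  — dead — no transitions
rest 'cacccaaacc' ignored (set empty)
final: {}; accept 1 not in set

Answer: REJECT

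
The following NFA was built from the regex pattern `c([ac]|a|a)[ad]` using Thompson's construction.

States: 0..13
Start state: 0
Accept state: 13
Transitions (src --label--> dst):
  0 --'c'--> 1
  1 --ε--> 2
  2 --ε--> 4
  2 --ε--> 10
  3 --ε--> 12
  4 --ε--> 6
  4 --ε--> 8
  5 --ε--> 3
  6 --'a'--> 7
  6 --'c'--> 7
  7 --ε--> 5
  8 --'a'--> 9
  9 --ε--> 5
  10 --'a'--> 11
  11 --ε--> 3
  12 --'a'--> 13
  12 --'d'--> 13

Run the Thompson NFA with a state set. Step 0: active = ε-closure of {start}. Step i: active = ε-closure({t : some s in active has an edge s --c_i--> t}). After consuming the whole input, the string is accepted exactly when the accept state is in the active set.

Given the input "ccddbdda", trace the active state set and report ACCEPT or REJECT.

Answer: REJECT

Trace:
initial (ε-close {0}): {0}
'c' @ 1: {1,2,4,6,8,10}
'c' @ 2: {3,5,7,12}
'd' @ 3: {13}  (accept∈set)
'd' @ 4: {}  — state set empty
rest 'bdda' ignored (set empty)
after full input: {}  (accept=13 not in)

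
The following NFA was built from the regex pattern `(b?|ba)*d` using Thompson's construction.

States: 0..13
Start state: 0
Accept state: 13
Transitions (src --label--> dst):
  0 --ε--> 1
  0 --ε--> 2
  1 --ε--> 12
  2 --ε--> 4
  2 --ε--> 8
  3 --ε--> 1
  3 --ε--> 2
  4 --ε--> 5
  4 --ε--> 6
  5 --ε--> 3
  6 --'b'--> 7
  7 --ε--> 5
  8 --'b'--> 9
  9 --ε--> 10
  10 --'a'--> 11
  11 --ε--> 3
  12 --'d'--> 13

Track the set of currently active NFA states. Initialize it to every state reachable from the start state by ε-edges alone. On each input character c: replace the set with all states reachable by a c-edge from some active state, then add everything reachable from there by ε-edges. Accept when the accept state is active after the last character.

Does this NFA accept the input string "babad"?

Answer: ACCEPT

Steps:
initial (ε-close {0}): {0,1,2,3,4,5,6,8,12}
'b' @ 1: {1,2,3,4,5,6,7,8,9,10,12}
'a' @ 2: {1,2,3,4,5,6,8,11,12}
'b' @ 3: {1,2,3,4,5,6,7,8,9,10,12}
'a' @ 4: {1,2,3,4,5,6,8,11,12}
'd' @ 5: {13}  (accept∈set)
after full input: {13}  (accept=13 in)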